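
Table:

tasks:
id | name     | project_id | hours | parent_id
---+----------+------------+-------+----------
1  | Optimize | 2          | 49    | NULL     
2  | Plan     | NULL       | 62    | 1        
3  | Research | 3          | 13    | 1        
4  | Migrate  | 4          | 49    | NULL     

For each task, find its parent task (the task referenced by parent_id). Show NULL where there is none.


This is a self-join: tasks is joined to a second copy of itself, matching each row's parent_id to another row's id. Use LEFT JOIN so rows with parent_id=NULL are kept.
  - task 1 (Optimize): parent_id=NULL -> NULL
  - task 2 (Plan): parent_id=1 -> Optimize
  - task 3 (Research): parent_id=1 -> Optimize
  - task 4 (Migrate): parent_id=NULL -> NULL

SQL:
SELECT a.name AS item, b.name AS parent
FROM tasks a
LEFT JOIN tasks b ON a.parent_id = b.id

Result:
item     | parent  
---------+---------
Optimize | NULL    
Plan     | Optimize
Research | Optimize
Migrate  | NULL    


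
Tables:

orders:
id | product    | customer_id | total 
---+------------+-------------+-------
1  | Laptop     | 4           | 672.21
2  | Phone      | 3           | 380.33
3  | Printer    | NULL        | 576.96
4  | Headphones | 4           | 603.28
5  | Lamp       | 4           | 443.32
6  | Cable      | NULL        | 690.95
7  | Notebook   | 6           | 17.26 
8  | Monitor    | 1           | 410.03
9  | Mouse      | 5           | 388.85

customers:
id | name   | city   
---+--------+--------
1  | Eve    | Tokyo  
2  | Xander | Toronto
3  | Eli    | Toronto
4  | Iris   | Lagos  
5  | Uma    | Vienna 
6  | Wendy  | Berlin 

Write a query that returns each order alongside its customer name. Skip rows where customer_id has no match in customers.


INNER JOIN keeps only orders rows whose customer_id matches an id in customers. Walk through each order:
  - order 1 (Laptop): customer_id=4 -> matches Iris
  - order 2 (Phone): customer_id=3 -> matches Eli
  - order 3 (Printer): customer_id=NULL, no match -> dropped
  - order 4 (Headphones): customer_id=4 -> matches Iris
  - order 5 (Lamp): customer_id=4 -> matches Iris
  - order 6 (Cable): customer_id=NULL, no match -> dropped
  - order 7 (Notebook): customer_id=6 -> matches Wendy
  - order 8 (Monitor): customer_id=1 -> matches Eve
  - order 9 (Mouse): customer_id=5 -> matches Uma
So 2 of 9 rows are dropped.

SQL:
SELECT a.product, b.name AS customer
FROM orders a
INNER JOIN customers b ON a.customer_id = b.id

Result:
product    | customer
-----------+---------
Laptop     | Iris    
Phone      | Eli     
Headphones | Iris    
Lamp       | Iris    
Notebook   | Wendy   
Monitor    | Eve     
Mouse      | Uma     


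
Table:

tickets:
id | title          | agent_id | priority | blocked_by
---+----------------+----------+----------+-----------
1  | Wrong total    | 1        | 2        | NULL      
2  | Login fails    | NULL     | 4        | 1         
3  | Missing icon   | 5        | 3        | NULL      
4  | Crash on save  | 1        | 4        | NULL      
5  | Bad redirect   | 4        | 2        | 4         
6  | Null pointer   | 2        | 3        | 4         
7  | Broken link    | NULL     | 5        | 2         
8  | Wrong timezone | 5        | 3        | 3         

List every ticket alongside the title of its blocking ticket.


This is a self-join: tickets is joined to a second copy of itself, matching each row's blocked_by to another row's id. Use LEFT JOIN so rows with blocked_by=NULL are kept.
  - ticket 1 (Wrong total): blocked_by=NULL -> NULL
  - ticket 2 (Login fails): blocked_by=1 -> Wrong total
  - ticket 3 (Missing icon): blocked_by=NULL -> NULL
  - ticket 4 (Crash on save): blocked_by=NULL -> NULL
  - ticket 5 (Bad redirect): blocked_by=4 -> Crash on save
  - ticket 6 (Null pointer): blocked_by=4 -> Crash on save
  - ticket 7 (Broken link): blocked_by=2 -> Login fails
  - ticket 8 (Wrong timezone): blocked_by=3 -> Missing icon

SQL:
SELECT a.title AS item, b.title AS blocked_by
FROM tickets a
LEFT JOIN tickets b ON a.blocked_by = b.id

Result:
item           | blocked_by   
---------------+--------------
Wrong total    | NULL         
Login fails    | Wrong total  
Missing icon   | NULL         
Crash on save  | NULL         
Bad redirect   | Crash on save
Null pointer   | Crash on save
Broken link    | Login fails  
Wrong timezone | Missing icon 


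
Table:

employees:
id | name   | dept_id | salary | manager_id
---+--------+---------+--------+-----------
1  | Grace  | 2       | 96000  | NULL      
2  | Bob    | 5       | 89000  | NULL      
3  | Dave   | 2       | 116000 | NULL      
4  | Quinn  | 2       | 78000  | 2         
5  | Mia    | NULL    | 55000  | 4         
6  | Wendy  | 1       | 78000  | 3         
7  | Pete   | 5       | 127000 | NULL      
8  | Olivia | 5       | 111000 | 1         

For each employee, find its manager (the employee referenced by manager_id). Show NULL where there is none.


This is a self-join: employees is joined to a second copy of itself, matching each row's manager_id to another row's id. Use LEFT JOIN so rows with manager_id=NULL are kept.
  - employee 1 (Grace): manager_id=NULL -> NULL
  - employee 2 (Bob): manager_id=NULL -> NULL
  - employee 3 (Dave): manager_id=NULL -> NULL
  - employee 4 (Quinn): manager_id=2 -> Bob
  - employee 5 (Mia): manager_id=4 -> Quinn
  - employee 6 (Wendy): manager_id=3 -> Dave
  - employee 7 (Pete): manager_id=NULL -> NULL
  - employee 8 (Olivia): manager_id=1 -> Grace

SQL:
SELECT a.name AS item, b.name AS manager
FROM employees a
LEFT JOIN employees b ON a.manager_id = b.id

Result:
item   | manager
-------+--------
Grace  | NULL   
Bob    | NULL   
Dave   | NULL   
Quinn  | Bob    
Mia    | Quinn  
Wendy  | Dave   
Pete   | NULL   
Olivia | Grace  


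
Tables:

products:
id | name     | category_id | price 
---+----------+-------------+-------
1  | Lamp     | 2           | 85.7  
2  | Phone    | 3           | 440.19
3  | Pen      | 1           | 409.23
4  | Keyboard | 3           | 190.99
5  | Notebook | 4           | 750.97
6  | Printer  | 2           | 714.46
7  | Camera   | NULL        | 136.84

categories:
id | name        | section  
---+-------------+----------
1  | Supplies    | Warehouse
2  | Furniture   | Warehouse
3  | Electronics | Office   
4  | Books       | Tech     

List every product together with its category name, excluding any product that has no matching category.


INNER JOIN keeps only products rows whose category_id matches an id in categories. Walk through each product:
  - product 1 (Lamp): category_id=2 -> matches Furniture
  - product 2 (Phone): category_id=3 -> matches Electronics
  - product 3 (Pen): category_id=1 -> matches Supplies
  - product 4 (Keyboard): category_id=3 -> matches Electronics
  - product 5 (Notebook): category_id=4 -> matches Books
  - product 6 (Printer): category_id=2 -> matches Furniture
  - product 7 (Camera): category_id=NULL, no match -> dropped
So 1 of 7 rows is dropped.

SQL:
SELECT a.name, b.name AS category
FROM products a
INNER JOIN categories b ON a.category_id = b.id

Result:
name     | category   
---------+------------
Lamp     | Furniture  
Phone    | Electronics
Pen      | Supplies   
Keyboard | Electronics
Notebook | Books      
Printer  | Furniture  


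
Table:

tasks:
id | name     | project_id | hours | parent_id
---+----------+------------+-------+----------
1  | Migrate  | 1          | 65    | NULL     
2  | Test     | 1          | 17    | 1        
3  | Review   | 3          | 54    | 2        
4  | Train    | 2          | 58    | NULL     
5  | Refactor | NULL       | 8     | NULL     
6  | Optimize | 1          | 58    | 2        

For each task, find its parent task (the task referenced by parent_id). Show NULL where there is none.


This is a self-join: tasks is joined to a second copy of itself, matching each row's parent_id to another row's id. Use LEFT JOIN so rows with parent_id=NULL are kept.
  - task 1 (Migrate): parent_id=NULL -> NULL
  - task 2 (Test): parent_id=1 -> Migrate
  - task 3 (Review): parent_id=2 -> Test
  - task 4 (Train): parent_id=NULL -> NULL
  - task 5 (Refactor): parent_id=NULL -> NULL
  - task 6 (Optimize): parent_id=2 -> Test

SQL:
SELECT a.name AS item, b.name AS parent
FROM tasks a
LEFT JOIN tasks b ON a.parent_id = b.id

Result:
item     | parent 
---------+--------
Migrate  | NULL   
Test     | Migrate
Review   | Test   
Train    | NULL   
Refactor | NULL   
Optimize | Test   


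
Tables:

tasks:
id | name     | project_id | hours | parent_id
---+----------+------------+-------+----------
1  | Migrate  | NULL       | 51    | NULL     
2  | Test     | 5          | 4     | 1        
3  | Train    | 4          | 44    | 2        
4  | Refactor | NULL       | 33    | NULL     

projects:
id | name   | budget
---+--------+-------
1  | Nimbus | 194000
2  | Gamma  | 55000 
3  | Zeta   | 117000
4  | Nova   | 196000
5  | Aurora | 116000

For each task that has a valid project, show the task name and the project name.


INNER JOIN keeps only tasks rows whose project_id matches an id in projects. Walk through each task:
  - task 1 (Migrate): project_id=NULL, no match -> dropped
  - task 2 (Test): project_id=5 -> matches Aurora
  - task 3 (Train): project_id=4 -> matches Nova
  - task 4 (Refactor): project_id=NULL, no match -> dropped
So 2 of 4 rows are dropped.

SQL:
SELECT a.name, b.name AS project
FROM tasks a
INNER JOIN projects b ON a.project_id = b.id

Result:
name  | project
------+--------
Test  | Aurora 
Train | Nova   


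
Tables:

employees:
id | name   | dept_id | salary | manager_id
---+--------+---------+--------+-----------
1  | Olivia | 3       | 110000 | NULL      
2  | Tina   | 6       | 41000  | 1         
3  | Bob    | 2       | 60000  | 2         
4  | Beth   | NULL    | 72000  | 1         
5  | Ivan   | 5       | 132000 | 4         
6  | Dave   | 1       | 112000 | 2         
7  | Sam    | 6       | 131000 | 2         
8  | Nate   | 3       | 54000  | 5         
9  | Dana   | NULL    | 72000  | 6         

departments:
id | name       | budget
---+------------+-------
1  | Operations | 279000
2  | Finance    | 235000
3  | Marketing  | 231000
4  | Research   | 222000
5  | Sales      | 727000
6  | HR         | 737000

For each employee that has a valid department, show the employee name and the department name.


INNER JOIN keeps only employees rows whose dept_id matches an id in departments. Walk through each employee:
  - employee 1 (Olivia): dept_id=3 -> matches Marketing
  - employee 2 (Tina): dept_id=6 -> matches HR
  - employee 3 (Bob): dept_id=2 -> matches Finance
  - employee 4 (Beth): dept_id=NULL, no match -> dropped
  - employee 5 (Ivan): dept_id=5 -> matches Sales
  - employee 6 (Dave): dept_id=1 -> matches Operations
  - employee 7 (Sam): dept_id=6 -> matches HR
  - employee 8 (Nate): dept_id=3 -> matches Marketing
  - employee 9 (Dana): dept_id=NULL, no match -> dropped
So 2 of 9 rows are dropped.

SQL:
SELECT a.name, b.name AS department
FROM employees a
INNER JOIN departments b ON a.dept_id = b.id

Result:
name   | department
-------+-----------
Olivia | Marketing 
Tina   | HR        
Bob    | Finance   
Ivan   | Sales     
Dave   | Operations
Sam    | HR        
Nate   | Marketing 


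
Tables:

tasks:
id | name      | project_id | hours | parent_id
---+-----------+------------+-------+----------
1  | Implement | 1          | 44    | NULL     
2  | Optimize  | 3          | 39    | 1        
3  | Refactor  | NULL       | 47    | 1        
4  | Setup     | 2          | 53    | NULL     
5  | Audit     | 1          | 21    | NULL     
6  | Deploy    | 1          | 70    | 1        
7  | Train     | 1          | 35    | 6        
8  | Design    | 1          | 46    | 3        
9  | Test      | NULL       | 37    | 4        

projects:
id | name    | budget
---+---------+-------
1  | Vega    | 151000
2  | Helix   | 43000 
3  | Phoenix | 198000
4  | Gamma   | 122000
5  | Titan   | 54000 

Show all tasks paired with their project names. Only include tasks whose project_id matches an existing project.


INNER JOIN keeps only tasks rows whose project_id matches an id in projects. Walk through each task:
  - task 1 (Implement): project_id=1 -> matches Vega
  - task 2 (Optimize): project_id=3 -> matches Phoenix
  - task 3 (Refactor): project_id=NULL, no match -> dropped
  - task 4 (Setup): project_id=2 -> matches Helix
  - task 5 (Audit): project_id=1 -> matches Vega
  - task 6 (Deploy): project_id=1 -> matches Vega
  - task 7 (Train): project_id=1 -> matches Vega
  - task 8 (Design): project_id=1 -> matches Vega
  - task 9 (Test): project_id=NULL, no match -> dropped
So 2 of 9 rows are dropped.

SQL:
SELECT a.name, b.name AS project
FROM tasks a
INNER JOIN projects b ON a.project_id = b.id

Result:
name      | project
----------+--------
Implement | Vega   
Optimize  | Phoenix
Setup     | Helix  
Audit     | Vega   
Deploy    | Vega   
Train     | Vega   
Design    | Vega   


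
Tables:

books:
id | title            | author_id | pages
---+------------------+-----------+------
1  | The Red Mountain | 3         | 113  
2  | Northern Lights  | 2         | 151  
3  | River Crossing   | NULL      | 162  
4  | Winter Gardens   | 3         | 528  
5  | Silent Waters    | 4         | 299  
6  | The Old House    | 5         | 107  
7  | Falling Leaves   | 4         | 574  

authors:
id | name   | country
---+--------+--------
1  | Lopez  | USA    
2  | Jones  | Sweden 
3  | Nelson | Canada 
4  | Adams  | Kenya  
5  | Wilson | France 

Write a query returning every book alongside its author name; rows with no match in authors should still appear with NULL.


LEFT JOIN keeps every row from books (the left table); where author_id has no match in authors, the author columns become NULL. Walk through each book:
  - book 1 (The Red Mountain): author_id=3 -> matches Nelson
  - book 2 (Northern Lights): author_id=2 -> matches Jones
  - book 3 (River Crossing): author_id=NULL, no match -> kept with NULL
  - book 4 (Winter Gardens): author_id=3 -> matches Nelson
  - book 5 (Silent Waters): author_id=4 -> matches Adams
  - book 6 (The Old House): author_id=5 -> matches Wilson
  - book 7 (Falling Leaves): author_id=4 -> matches Adams
All 7 rows appear; 1 has NULL author.

SQL:
SELECT a.title, b.name AS author
FROM books a
LEFT JOIN authors b ON a.author_id = b.id

Result:
title            | author
-----------------+-------
The Red Mountain | Nelson
Northern Lights  | Jones 
River Crossing   | NULL  
Winter Gardens   | Nelson
Silent Waters    | Adams 
The Old House    | Wilson
Falling Leaves   | Adams 


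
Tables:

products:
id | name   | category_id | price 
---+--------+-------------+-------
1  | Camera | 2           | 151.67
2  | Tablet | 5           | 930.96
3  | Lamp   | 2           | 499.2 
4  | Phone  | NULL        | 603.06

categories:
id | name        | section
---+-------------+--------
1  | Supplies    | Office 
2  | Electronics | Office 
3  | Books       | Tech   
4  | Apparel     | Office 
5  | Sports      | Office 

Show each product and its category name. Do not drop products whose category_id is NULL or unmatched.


LEFT JOIN keeps every row from products (the left table); where category_id has no match in categories, the category columns become NULL. Walk through each product:
  - product 1 (Camera): category_id=2 -> matches Electronics
  - product 2 (Tablet): category_id=5 -> matches Sports
  - product 3 (Lamp): category_id=2 -> matches Electronics
  - product 4 (Phone): category_id=NULL, no match -> kept with NULL
All 4 rows appear; 1 has NULL category.

SQL:
SELECT a.name, b.name AS category
FROM products a
LEFT JOIN categories b ON a.category_id = b.id

Result:
name   | category   
-------+------------
Camera | Electronics
Tablet | Sports     
Lamp   | Electronics
Phone  | NULL       


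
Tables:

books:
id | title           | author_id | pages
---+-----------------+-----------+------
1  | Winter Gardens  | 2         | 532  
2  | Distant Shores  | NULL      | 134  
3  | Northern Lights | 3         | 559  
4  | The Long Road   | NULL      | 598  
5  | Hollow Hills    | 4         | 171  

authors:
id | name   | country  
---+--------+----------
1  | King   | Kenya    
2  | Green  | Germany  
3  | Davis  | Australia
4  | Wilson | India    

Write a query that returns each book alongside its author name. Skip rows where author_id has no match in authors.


INNER JOIN keeps only books rows whose author_id matches an id in authors. Walk through each book:
  - book 1 (Winter Gardens): author_id=2 -> matches Green
  - book 2 (Distant Shores): author_id=NULL, no match -> dropped
  - book 3 (Northern Lights): author_id=3 -> matches Davis
  - book 4 (The Long Road): author_id=NULL, no match -> dropped
  - book 5 (Hollow Hills): author_id=4 -> matches Wilson
So 2 of 5 rows are dropped.

SQL:
SELECT a.title, b.name AS author
FROM books a
INNER JOIN authors b ON a.author_id = b.id

Result:
title           | author
----------------+-------
Winter Gardens  | Green 
Northern Lights | Davis 
Hollow Hills    | Wilson


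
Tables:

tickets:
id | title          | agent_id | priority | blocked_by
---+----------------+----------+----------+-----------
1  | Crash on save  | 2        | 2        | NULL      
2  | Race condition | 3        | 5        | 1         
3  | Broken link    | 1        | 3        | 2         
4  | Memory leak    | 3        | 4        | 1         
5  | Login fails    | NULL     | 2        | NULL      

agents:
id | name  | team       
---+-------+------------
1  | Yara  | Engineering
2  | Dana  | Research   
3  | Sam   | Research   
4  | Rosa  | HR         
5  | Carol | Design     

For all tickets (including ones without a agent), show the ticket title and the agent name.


LEFT JOIN keeps every row from tickets (the left table); where agent_id has no match in agents, the agent columns become NULL. Walk through each ticket:
  - ticket 1 (Crash on save): agent_id=2 -> matches Dana
  - ticket 2 (Race condition): agent_id=3 -> matches Sam
  - ticket 3 (Broken link): agent_id=1 -> matches Yara
  - ticket 4 (Memory leak): agent_id=3 -> matches Sam
  - ticket 5 (Login fails): agent_id=NULL, no match -> kept with NULL
All 5 rows appear; 1 has NULL agent.

SQL:
SELECT a.title, b.name AS agent
FROM tickets a
LEFT JOIN agents b ON a.agent_id = b.id

Result:
title          | agent
---------------+------
Crash on save  | Dana 
Race condition | Sam  
Broken link    | Yara 
Memory leak    | Sam  
Login fails    | NULL 


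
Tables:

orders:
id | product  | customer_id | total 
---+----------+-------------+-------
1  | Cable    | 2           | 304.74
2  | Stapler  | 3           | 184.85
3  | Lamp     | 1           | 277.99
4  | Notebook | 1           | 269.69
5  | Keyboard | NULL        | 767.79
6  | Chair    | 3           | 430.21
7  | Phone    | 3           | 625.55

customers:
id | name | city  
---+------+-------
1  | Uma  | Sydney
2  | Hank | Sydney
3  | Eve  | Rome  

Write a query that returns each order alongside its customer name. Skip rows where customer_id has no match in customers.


INNER JOIN keeps only orders rows whose customer_id matches an id in customers. Walk through each order:
  - order 1 (Cable): customer_id=2 -> matches Hank
  - order 2 (Stapler): customer_id=3 -> matches Eve
  - order 3 (Lamp): customer_id=1 -> matches Uma
  - order 4 (Notebook): customer_id=1 -> matches Uma
  - order 5 (Keyboard): customer_id=NULL, no match -> dropped
  - order 6 (Chair): customer_id=3 -> matches Eve
  - order 7 (Phone): customer_id=3 -> matches Eve
So 1 of 7 rows is dropped.

SQL:
SELECT a.product, b.name AS customer
FROM orders a
INNER JOIN customers b ON a.customer_id = b.id

Result:
product  | customer
---------+---------
Cable    | Hank    
Stapler  | Eve     
Lamp     | Uma     
Notebook | Uma     
Chair    | Eve     
Phone    | Eve     


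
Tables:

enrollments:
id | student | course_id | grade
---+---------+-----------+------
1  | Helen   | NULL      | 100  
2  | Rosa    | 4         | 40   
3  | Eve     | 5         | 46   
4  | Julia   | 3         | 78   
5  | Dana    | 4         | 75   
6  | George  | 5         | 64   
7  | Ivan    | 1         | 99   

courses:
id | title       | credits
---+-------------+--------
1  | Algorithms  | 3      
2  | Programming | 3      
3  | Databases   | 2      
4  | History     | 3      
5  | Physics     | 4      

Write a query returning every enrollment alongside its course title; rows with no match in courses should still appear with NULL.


LEFT JOIN keeps every row from enrollments (the left table); where course_id has no match in courses, the course columns become NULL. Walk through each enrollment:
  - enrollment 1 (Helen): course_id=NULL, no match -> kept with NULL
  - enrollment 2 (Rosa): course_id=4 -> matches History
  - enrollment 3 (Eve): course_id=5 -> matches Physics
  - enrollment 4 (Julia): course_id=3 -> matches Databases
  - enrollment 5 (Dana): course_id=4 -> matches History
  - enrollment 6 (George): course_id=5 -> matches Physics
  - enrollment 7 (Ivan): course_id=1 -> matches Algorithms
All 7 rows appear; 1 has NULL course.

SQL:
SELECT a.student, b.title AS course
FROM enrollments a
LEFT JOIN courses b ON a.course_id = b.id

Result:
student | course    
--------+-----------
Helen   | NULL      
Rosa    | History   
Eve     | Physics   
Julia   | Databases 
Dana    | History   
George  | Physics   
Ivan    | Algorithms


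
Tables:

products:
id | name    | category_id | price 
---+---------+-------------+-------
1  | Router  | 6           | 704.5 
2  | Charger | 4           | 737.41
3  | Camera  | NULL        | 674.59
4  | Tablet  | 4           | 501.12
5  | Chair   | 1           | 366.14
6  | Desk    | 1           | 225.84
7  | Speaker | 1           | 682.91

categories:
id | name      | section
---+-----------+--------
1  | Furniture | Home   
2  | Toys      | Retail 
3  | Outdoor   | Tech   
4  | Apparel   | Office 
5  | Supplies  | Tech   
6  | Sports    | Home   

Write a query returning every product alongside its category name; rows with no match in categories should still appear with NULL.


LEFT JOIN keeps every row from products (the left table); where category_id has no match in categories, the category columns become NULL. Walk through each product:
  - product 1 (Router): category_id=6 -> matches Sports
  - product 2 (Charger): category_id=4 -> matches Apparel
  - product 3 (Camera): category_id=NULL, no match -> kept with NULL
  - product 4 (Tablet): category_id=4 -> matches Apparel
  - product 5 (Chair): category_id=1 -> matches Furniture
  - product 6 (Desk): category_id=1 -> matches Furniture
  - product 7 (Speaker): category_id=1 -> matches Furniture
All 7 rows appear; 1 has NULL category.

SQL:
SELECT a.name, b.name AS category
FROM products a
LEFT JOIN categories b ON a.category_id = b.id

Result:
name    | category 
--------+----------
Router  | Sports   
Charger | Apparel  
Camera  | NULL     
Tablet  | Apparel  
Chair   | Furniture
Desk    | Furniture
Speaker | Furniture


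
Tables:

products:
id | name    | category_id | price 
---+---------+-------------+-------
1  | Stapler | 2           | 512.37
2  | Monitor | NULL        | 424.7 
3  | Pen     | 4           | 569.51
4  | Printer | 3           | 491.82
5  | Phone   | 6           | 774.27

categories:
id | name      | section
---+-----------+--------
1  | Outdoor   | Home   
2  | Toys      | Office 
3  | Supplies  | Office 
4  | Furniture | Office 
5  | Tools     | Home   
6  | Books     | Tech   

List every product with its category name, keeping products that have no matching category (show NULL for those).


LEFT JOIN keeps every row from products (the left table); where category_id has no match in categories, the category columns become NULL. Walk through each product:
  - product 1 (Stapler): category_id=2 -> matches Toys
  - product 2 (Monitor): category_id=NULL, no match -> kept with NULL
  - product 3 (Pen): category_id=4 -> matches Furniture
  - product 4 (Printer): category_id=3 -> matches Supplies
  - product 5 (Phone): category_id=6 -> matches Books
All 5 rows appear; 1 has NULL category.

SQL:
SELECT a.name, b.name AS category
FROM products a
LEFT JOIN categories b ON a.category_id = b.id

Result:
name    | category 
--------+----------
Stapler | Toys     
Monitor | NULL     
Pen     | Furniture
Printer | Supplies 
Phone   | Books    


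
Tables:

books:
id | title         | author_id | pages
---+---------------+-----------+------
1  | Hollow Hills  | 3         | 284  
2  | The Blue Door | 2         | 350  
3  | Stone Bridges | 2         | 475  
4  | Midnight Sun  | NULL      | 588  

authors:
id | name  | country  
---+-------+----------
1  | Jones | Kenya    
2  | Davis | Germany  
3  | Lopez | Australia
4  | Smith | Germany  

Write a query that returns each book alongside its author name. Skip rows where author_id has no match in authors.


INNER JOIN keeps only books rows whose author_id matches an id in authors. Walk through each book:
  - book 1 (Hollow Hills): author_id=3 -> matches Lopez
  - book 2 (The Blue Door): author_id=2 -> matches Davis
  - book 3 (Stone Bridges): author_id=2 -> matches Davis
  - book 4 (Midnight Sun): author_id=NULL, no match -> dropped
So 1 of 4 rows is dropped.

SQL:
SELECT a.title, b.name AS author
FROM books a
INNER JOIN authors b ON a.author_id = b.id

Result:
title         | author
--------------+-------
Hollow Hills  | Lopez 
The Blue Door | Davis 
Stone Bridges | Davis 


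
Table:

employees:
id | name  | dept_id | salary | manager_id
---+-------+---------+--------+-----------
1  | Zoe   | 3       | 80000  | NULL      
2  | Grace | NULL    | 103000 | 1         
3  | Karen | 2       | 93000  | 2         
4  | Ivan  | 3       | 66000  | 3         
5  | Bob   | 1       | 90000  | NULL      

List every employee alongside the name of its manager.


This is a self-join: employees is joined to a second copy of itself, matching each row's manager_id to another row's id. Use LEFT JOIN so rows with manager_id=NULL are kept.
  - employee 1 (Zoe): manager_id=NULL -> NULL
  - employee 2 (Grace): manager_id=1 -> Zoe
  - employee 3 (Karen): manager_id=2 -> Grace
  - employee 4 (Ivan): manager_id=3 -> Karen
  - employee 5 (Bob): manager_id=NULL -> NULL

SQL:
SELECT a.name AS item, b.name AS manager
FROM employees a
LEFT JOIN employees b ON a.manager_id = b.id

Result:
item  | manager
------+--------
Zoe   | NULL   
Grace | Zoe    
Karen | Grace  
Ivan  | Karen  
Bob   | NULL   


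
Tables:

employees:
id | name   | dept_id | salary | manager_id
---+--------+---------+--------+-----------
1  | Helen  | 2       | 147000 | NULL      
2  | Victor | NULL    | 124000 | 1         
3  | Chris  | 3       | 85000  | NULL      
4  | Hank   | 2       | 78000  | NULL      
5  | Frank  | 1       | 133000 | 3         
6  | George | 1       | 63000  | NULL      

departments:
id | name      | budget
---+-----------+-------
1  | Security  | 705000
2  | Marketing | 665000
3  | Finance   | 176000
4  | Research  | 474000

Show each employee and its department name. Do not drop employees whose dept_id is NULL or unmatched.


LEFT JOIN keeps every row from employees (the left table); where dept_id has no match in departments, the department columns become NULL. Walk through each employee:
  - employee 1 (Helen): dept_id=2 -> matches Marketing
  - employee 2 (Victor): dept_id=NULL, no match -> kept with NULL
  - employee 3 (Chris): dept_id=3 -> matches Finance
  - employee 4 (Hank): dept_id=2 -> matches Marketing
  - employee 5 (Frank): dept_id=1 -> matches Security
  - employee 6 (George): dept_id=1 -> matches Security
All 6 rows appear; 1 has NULL department.

SQL:
SELECT a.name, b.name AS department
FROM employees a
LEFT JOIN departments b ON a.dept_id = b.id

Result:
name   | department
-------+-----------
Helen  | Marketing 
Victor | NULL      
Chris  | Finance   
Hank   | Marketing 
Frank  | Security  
George | Security  


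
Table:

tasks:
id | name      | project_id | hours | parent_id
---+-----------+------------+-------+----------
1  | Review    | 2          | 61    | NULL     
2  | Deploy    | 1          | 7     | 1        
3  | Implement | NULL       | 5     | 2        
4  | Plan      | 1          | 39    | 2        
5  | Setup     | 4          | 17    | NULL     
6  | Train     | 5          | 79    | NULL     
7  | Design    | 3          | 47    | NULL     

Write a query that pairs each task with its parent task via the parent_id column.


This is a self-join: tasks is joined to a second copy of itself, matching each row's parent_id to another row's id. Use LEFT JOIN so rows with parent_id=NULL are kept.
  - task 1 (Review): parent_id=NULL -> NULL
  - task 2 (Deploy): parent_id=1 -> Review
  - task 3 (Implement): parent_id=2 -> Deploy
  - task 4 (Plan): parent_id=2 -> Deploy
  - task 5 (Setup): parent_id=NULL -> NULL
  - task 6 (Train): parent_id=NULL -> NULL
  - task 7 (Design): parent_id=NULL -> NULL

SQL:
SELECT a.name AS item, b.name AS parent
FROM tasks a
LEFT JOIN tasks b ON a.parent_id = b.id

Result:
item      | parent
----------+-------
Review    | NULL  
Deploy    | Review
Implement | Deploy
Plan      | Deploy
Setup     | NULL  
Train     | NULL  
Design    | NULL  


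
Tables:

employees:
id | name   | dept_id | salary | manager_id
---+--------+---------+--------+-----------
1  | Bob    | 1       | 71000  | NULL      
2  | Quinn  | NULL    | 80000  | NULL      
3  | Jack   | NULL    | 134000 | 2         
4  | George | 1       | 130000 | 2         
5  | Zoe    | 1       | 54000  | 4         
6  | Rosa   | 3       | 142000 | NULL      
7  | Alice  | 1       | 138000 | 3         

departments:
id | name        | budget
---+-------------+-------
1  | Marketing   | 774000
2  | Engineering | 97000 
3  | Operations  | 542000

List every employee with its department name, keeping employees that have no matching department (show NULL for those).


LEFT JOIN keeps every row from employees (the left table); where dept_id has no match in departments, the department columns become NULL. Walk through each employee:
  - employee 1 (Bob): dept_id=1 -> matches Marketing
  - employee 2 (Quinn): dept_id=NULL, no match -> kept with NULL
  - employee 3 (Jack): dept_id=NULL, no match -> kept with NULL
  - employee 4 (George): dept_id=1 -> matches Marketing
  - employee 5 (Zoe): dept_id=1 -> matches Marketing
  - employee 6 (Rosa): dept_id=3 -> matches Operations
  - employee 7 (Alice): dept_id=1 -> matches Marketing
All 7 rows appear; 2 have NULL department.

SQL:
SELECT a.name, b.name AS department
FROM employees a
LEFT JOIN departments b ON a.dept_id = b.id

Result:
name   | department
-------+-----------
Bob    | Marketing 
Quinn  | NULL      
Jack   | NULL      
George | Marketing 
Zoe    | Marketing 
Rosa   | Operations
Alice  | Marketing 


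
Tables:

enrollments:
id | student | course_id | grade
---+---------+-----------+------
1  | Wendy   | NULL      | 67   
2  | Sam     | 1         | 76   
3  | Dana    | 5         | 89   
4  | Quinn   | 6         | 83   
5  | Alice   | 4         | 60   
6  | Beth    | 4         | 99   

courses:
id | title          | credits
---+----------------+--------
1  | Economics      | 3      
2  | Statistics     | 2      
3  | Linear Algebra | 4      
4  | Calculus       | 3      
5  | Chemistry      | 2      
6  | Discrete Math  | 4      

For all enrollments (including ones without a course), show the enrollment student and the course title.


LEFT JOIN keeps every row from enrollments (the left table); where course_id has no match in courses, the course columns become NULL. Walk through each enrollment:
  - enrollment 1 (Wendy): course_id=NULL, no match -> kept with NULL
  - enrollment 2 (Sam): course_id=1 -> matches Economics
  - enrollment 3 (Dana): course_id=5 -> matches Chemistry
  - enrollment 4 (Quinn): course_id=6 -> matches Discrete Math
  - enrollment 5 (Alice): course_id=4 -> matches Calculus
  - enrollment 6 (Beth): course_id=4 -> matches Calculus
All 6 rows appear; 1 has NULL course.

SQL:
SELECT a.student, b.title AS course
FROM enrollments a
LEFT JOIN courses b ON a.course_id = b.id

Result:
student | course       
--------+--------------
Wendy   | NULL         
Sam     | Economics    
Dana    | Chemistry    
Quinn   | Discrete Math
Alice   | Calculus     
Beth    | Calculus     


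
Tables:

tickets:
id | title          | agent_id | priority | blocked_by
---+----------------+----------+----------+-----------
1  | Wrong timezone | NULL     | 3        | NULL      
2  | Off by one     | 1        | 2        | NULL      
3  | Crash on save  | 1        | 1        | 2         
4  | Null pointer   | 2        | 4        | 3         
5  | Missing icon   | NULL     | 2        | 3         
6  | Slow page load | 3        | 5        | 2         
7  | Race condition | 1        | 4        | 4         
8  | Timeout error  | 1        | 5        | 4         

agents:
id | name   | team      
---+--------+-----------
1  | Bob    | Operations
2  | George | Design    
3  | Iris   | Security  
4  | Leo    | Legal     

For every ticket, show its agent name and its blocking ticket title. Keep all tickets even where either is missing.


Two LEFT JOINs from the same base table tickets: one to agents via agent_id, one to tickets itself via blocked_by. Both are LEFT so every ticket is preserved.
Match against agents:
  - ticket 1 (Wrong timezone): agent_id=NULL, no match -> kept with NULL
  - ticket 2 (Off by one): agent_id=1 -> matches Bob
  - ticket 3 (Crash on save): agent_id=1 -> matches Bob
  - ticket 4 (Null pointer): agent_id=2 -> matches George
  - ticket 5 (Missing icon): agent_id=NULL, no match -> kept with NULL
  - ticket 6 (Slow page load): agent_id=3 -> matches Iris
  - ticket 7 (Race condition): agent_id=1 -> matches Bob
  - ticket 8 (Timeout error): agent_id=1 -> matches Bob
Match against tickets (self):
  - ticket 1 (Wrong timezone): blocked_by=NULL -> NULL
  - ticket 2 (Off by one): blocked_by=NULL -> NULL
  - ticket 3 (Crash on save): blocked_by=2 -> Off by one
  - ticket 4 (Null pointer): blocked_by=3 -> Crash on save
  - ticket 5 (Missing icon): blocked_by=3 -> Crash on save
  - ticket 6 (Slow page load): blocked_by=2 -> Off by one
  - ticket 7 (Race condition): blocked_by=4 -> Null pointer
  - ticket 8 (Timeout error): blocked_by=4 -> Null pointer

SQL:
SELECT a.title, b.name AS agent, c.title AS blocked_by
FROM tickets a
LEFT JOIN agents b ON a.agent_id = b.id
LEFT JOIN tickets c ON a.blocked_by = c.id

Result:
title          | agent  | blocked_by   
---------------+--------+--------------
Wrong timezone | NULL   | NULL         
Off by one     | Bob    | NULL         
Crash on save  | Bob    | Off by one   
Null pointer   | George | Crash on save
Missing icon   | NULL   | Crash on save
Slow page load | Iris   | Off by one   
Race condition | Bob    | Null pointer 
Timeout error  | Bob    | Null pointer 


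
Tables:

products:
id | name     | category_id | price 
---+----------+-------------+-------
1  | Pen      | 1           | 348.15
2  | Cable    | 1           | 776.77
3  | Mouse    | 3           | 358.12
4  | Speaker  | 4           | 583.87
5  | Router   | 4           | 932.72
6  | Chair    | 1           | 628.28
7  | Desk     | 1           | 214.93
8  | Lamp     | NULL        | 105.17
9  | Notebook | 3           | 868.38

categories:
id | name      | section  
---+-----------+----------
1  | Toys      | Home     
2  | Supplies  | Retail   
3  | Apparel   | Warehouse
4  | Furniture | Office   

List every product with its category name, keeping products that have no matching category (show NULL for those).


LEFT JOIN keeps every row from products (the left table); where category_id has no match in categories, the category columns become NULL. Walk through each product:
  - product 1 (Pen): category_id=1 -> matches Toys
  - product 2 (Cable): category_id=1 -> matches Toys
  - product 3 (Mouse): category_id=3 -> matches Apparel
  - product 4 (Speaker): category_id=4 -> matches Furniture
  - product 5 (Router): category_id=4 -> matches Furniture
  - product 6 (Chair): category_id=1 -> matches Toys
  - product 7 (Desk): category_id=1 -> matches Toys
  - product 8 (Lamp): category_id=NULL, no match -> kept with NULL
  - product 9 (Notebook): category_id=3 -> matches Apparel
All 9 rows appear; 1 has NULL category.

SQL:
SELECT a.name, b.name AS category
FROM products a
LEFT JOIN categories b ON a.category_id = b.id

Result:
name     | category 
---------+----------
Pen      | Toys     
Cable    | Toys     
Mouse    | Apparel  
Speaker  | Furniture
Router   | Furniture
Chair    | Toys     
Desk     | Toys     
Lamp     | NULL     
Notebook | Apparel  


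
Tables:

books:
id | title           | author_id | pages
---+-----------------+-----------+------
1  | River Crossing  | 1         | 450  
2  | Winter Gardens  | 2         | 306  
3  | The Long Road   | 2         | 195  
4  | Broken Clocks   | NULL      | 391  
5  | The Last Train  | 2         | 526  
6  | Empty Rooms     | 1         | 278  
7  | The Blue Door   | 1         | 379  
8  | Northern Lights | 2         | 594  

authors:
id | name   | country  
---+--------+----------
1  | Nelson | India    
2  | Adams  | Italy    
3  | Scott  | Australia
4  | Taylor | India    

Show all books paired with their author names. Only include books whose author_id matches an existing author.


INNER JOIN keeps only books rows whose author_id matches an id in authors. Walk through each book:
  - book 1 (River Crossing): author_id=1 -> matches Nelson
  - book 2 (Winter Gardens): author_id=2 -> matches Adams
  - book 3 (The Long Road): author_id=2 -> matches Adams
  - book 4 (Broken Clocks): author_id=NULL, no match -> dropped
  - book 5 (The Last Train): author_id=2 -> matches Adams
  - book 6 (Empty Rooms): author_id=1 -> matches Nelson
  - book 7 (The Blue Door): author_id=1 -> matches Nelson
  - book 8 (Northern Lights): author_id=2 -> matches Adams
So 1 of 8 rows is dropped.

SQL:
SELECT a.title, b.name AS author
FROM books a
INNER JOIN authors b ON a.author_id = b.id

Result:
title           | author
----------------+-------
River Crossing  | Nelson
Winter Gardens  | Adams 
The Long Road   | Adams 
The Last Train  | Adams 
Empty Rooms     | Nelson
The Blue Door   | Nelson
Northern Lights | Adams 


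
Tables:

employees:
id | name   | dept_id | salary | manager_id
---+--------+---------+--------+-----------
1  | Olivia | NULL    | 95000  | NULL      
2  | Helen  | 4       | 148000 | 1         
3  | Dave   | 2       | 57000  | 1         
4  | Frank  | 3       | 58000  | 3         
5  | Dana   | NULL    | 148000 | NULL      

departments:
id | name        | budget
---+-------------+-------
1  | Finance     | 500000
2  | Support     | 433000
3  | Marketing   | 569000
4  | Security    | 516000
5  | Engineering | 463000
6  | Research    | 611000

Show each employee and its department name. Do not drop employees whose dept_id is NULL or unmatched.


LEFT JOIN keeps every row from employees (the left table); where dept_id has no match in departments, the department columns become NULL. Walk through each employee:
  - employee 1 (Olivia): dept_id=NULL, no match -> kept with NULL
  - employee 2 (Helen): dept_id=4 -> matches Security
  - employee 3 (Dave): dept_id=2 -> matches Support
  - employee 4 (Frank): dept_id=3 -> matches Marketing
  - employee 5 (Dana): dept_id=NULL, no match -> kept with NULL
All 5 rows appear; 2 have NULL department.

SQL:
SELECT a.name, b.name AS department
FROM employees a
LEFT JOIN departments b ON a.dept_id = b.id

Result:
name   | department
-------+-----------
Olivia | NULL      
Helen  | Security  
Dave   | Support   
Frank  | Marketing 
Dana   | NULL      


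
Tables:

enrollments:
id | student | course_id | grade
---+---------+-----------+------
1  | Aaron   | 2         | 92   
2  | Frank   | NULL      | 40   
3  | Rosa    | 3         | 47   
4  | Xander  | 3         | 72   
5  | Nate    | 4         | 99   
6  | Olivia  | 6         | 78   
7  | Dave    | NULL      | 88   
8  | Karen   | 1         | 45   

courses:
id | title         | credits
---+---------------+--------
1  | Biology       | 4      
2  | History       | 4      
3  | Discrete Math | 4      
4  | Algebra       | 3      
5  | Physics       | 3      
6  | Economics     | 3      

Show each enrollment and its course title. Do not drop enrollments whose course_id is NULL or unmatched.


LEFT JOIN keeps every row from enrollments (the left table); where course_id has no match in courses, the course columns become NULL. Walk through each enrollment:
  - enrollment 1 (Aaron): course_id=2 -> matches History
  - enrollment 2 (Frank): course_id=NULL, no match -> kept with NULL
  - enrollment 3 (Rosa): course_id=3 -> matches Discrete Math
  - enrollment 4 (Xander): course_id=3 -> matches Discrete Math
  - enrollment 5 (Nate): course_id=4 -> matches Algebra
  - enrollment 6 (Olivia): course_id=6 -> matches Economics
  - enrollment 7 (Dave): course_id=NULL, no match -> kept with NULL
  - enrollment 8 (Karen): course_id=1 -> matches Biology
All 8 rows appear; 2 have NULL course.

SQL:
SELECT a.student, b.title AS course
FROM enrollments a
LEFT JOIN courses b ON a.course_id = b.id

Result:
student | course       
--------+--------------
Aaron   | History      
Frank   | NULL         
Rosa    | Discrete Math
Xander  | Discrete Math
Nate    | Algebra      
Olivia  | Economics    
Dave    | NULL         
Karen   | Biology      
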